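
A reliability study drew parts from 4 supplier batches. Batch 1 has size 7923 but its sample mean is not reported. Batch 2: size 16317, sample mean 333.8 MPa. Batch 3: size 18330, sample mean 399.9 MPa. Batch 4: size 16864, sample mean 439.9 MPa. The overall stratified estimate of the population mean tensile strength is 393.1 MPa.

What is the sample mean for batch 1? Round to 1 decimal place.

399.9

Σ Nₕx̄ₕ = N·μ, so 7923·x̄_1 = 59434·393.1 − (16317·333.8 + 18330·399.9 + 16864·439.9).
= 23363505.4 − 20195255.2 = 3168250.2.
x̄_1 = 3168250.2 / 7923 = 399.880... → 399.9.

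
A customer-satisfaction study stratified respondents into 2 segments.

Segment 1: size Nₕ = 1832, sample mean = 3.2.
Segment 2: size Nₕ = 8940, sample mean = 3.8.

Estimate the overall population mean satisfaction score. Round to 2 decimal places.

x̄_st = (Σ Nₕx̄ₕ) / (Σ Nₕ) = (1832·3.2 + 8940·3.8) / 10772
= 39834.4 / 10772 = 3.6980... → 3.70.

3.70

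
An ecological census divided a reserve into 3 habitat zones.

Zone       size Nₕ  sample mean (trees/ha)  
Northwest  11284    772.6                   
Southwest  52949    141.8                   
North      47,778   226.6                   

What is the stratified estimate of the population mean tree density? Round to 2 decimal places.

241.52

x̄_st = (Σ Nₕx̄ₕ) / (Σ Nₕ) = (11284·772.6 + 52949·141.8 + 47778·226.6) / 112011
= 27052681.4 / 112011 = 241.5181... → 241.52.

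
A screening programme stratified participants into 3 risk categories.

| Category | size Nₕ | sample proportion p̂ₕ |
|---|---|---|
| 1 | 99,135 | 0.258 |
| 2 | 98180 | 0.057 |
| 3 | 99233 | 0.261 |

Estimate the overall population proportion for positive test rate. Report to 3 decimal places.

N = 99135 + 98180 + 99233 = 296548.
Overall proportion = Σ (Nₕ/N)·p̂ₕ.
Σ Nₕp̂ₕ = 25576.83 + 5596.26 + 25899.813 = 57072.903.
57072.903 / 296548 = 0.19246... → 0.192.

0.192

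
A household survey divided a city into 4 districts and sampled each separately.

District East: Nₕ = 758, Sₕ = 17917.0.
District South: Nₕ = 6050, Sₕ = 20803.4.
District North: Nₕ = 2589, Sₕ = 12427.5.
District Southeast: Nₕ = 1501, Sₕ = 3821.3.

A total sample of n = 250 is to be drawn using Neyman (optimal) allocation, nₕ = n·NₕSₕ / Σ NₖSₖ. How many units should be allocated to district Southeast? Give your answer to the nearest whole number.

8

Σ NₕSₕ = 758·17917.0 + 6050·20803.4 + 2589·12427.5 + 1501·3821.3 = 177352224.8.
Share for Southeast: 5735771.3/177352224.8 = 0.03234.
n_Southeast = 250 × 0.03234 = 8.085... → 8.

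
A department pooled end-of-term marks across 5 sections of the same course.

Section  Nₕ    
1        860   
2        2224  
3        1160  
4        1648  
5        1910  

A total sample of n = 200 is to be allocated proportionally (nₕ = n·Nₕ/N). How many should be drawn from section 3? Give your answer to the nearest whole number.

30

N = 860 + 2224 + 1160 + 1648 + 1910 = 7802.
n_3 = 200·1160/7802 = 29.736... → 30.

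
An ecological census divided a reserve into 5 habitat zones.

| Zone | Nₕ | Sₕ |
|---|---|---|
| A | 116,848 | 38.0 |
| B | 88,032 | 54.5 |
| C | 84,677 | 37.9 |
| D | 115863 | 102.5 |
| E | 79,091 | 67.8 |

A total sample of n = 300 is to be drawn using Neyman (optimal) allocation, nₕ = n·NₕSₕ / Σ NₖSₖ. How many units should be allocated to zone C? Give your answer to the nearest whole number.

Σ NₕSₕ = 116848·38.0 + 88032·54.5 + 84677·37.9 + 115863·102.5 + 79091·67.8 = 29685553.6.
Share for C: 3209258.3/29685553.6 = 0.10811.
n_C = 300 × 0.10811 = 32.433... → 32.

32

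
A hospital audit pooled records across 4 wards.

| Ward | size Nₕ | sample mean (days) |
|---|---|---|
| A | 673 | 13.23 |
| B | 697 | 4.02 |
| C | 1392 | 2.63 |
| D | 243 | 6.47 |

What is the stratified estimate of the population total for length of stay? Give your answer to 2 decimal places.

Estimate total by summing Nₕ·x̄ₕ over strata.
673·13.23 + 697·4.02 + 1392·2.63 + 243·6.47 = 8903.79 + 2801.94 + 3660.96 + 1572.21 = 16938.90.

16938.90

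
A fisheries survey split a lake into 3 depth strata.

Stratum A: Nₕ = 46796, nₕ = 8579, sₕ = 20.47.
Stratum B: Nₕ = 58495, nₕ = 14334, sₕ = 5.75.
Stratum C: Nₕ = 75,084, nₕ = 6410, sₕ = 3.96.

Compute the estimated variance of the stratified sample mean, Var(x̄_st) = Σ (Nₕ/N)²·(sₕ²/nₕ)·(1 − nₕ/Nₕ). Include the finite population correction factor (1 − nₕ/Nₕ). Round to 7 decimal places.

0.0032557

N = 180375; Wₕ = Nₕ/N.
stratum A: (46796/180375)²·20.47²/8579·(1 − 8579/46796) = 0.0026847982
stratum B: (58495/180375)²·5.75²/14334·(1 − 14334/58495) = 0.0001831358
stratum C: (75084/180375)²·3.96²/6410·(1 − 6410/75084) = 0.0003877211
Sum = 0.0032556551 → 0.0032557.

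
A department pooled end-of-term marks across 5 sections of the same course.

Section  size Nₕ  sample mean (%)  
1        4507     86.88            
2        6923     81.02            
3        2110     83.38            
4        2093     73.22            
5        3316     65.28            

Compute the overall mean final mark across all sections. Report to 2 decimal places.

x̄_st = (Σ Nₕx̄ₕ) / (Σ Nₕ) = (4507·86.88 + 6923·81.02 + 2110·83.38 + 2093·73.22 + 3316·65.28) / 18949
= 1498119.36 / 18949 = 79.0606... → 79.06.

79.06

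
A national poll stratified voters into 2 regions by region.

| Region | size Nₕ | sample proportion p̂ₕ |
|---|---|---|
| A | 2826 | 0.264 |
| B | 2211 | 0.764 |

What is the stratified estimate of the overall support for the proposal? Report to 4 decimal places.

0.4835

Wₕ = Nₕ/N with N = 5037: 0.5610, 0.4390.
p̂_st = 0.5610·0.264 + 0.4390·0.764 ≈ 0.483476... → 0.4835.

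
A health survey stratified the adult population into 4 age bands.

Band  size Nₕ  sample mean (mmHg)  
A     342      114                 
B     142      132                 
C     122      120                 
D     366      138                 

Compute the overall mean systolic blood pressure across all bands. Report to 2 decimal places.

N = 342 + 142 + 122 + 366 = 972.
Overall mean = Σ (Nₕ/N)·x̄ₕ — weight by population share, not a simple average.
Σ Nₕx̄ₕ = 342·114 + 142·132 + 122·120 + 366·138 = 38988 + 18744 + 14640 + 50508 = 122880.
Divide by N: 122880 / 972 = 126.4198... → 126.42.

126.42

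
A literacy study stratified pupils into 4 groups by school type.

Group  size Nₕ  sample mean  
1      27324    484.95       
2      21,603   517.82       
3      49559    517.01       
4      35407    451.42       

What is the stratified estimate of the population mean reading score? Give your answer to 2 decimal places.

x̄_st = (Σ Nₕx̄ₕ) / (Σ Nₕ) = (27324·484.95 + 21603·517.82 + 49559·517.01 + 35407·451.42) / 133893
= 66043165.79 / 133893 = 493.2533... → 493.25.

493.25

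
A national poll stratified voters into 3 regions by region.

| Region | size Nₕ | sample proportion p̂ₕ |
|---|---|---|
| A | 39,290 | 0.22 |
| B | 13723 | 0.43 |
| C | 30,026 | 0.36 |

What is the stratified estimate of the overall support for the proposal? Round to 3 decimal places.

0.305

Wₕ = Nₕ/N with N = 83039: 0.4732, 0.1653, 0.3616.
p̂_st = 0.4732·0.22 + 0.1653·0.43 + 0.3616·0.36 ≈ 0.30533... → 0.305.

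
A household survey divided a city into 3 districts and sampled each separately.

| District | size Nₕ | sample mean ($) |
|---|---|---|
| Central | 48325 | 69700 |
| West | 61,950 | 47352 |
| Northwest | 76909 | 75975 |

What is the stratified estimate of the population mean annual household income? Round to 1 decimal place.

x̄_st = (Σ Nₕx̄ₕ) / (Σ Nₕ) = (48325·69700 + 61950·47352 + 76909·75975) / 187184
= 12144870175 / 187184 = 64881.989... → 64882.0.

64882.0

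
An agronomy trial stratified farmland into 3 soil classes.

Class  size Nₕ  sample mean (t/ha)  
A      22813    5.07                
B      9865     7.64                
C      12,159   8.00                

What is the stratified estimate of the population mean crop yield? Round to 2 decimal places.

N = 22813 + 9865 + 12159 = 44837.
Weight each subgroup mean by Nₕ/N and sum.
Σ Nₕx̄ₕ = 22813·5.07 + 9865·7.64 + 12159·8.00 = 115661.91 + 75368.6 + 97272 = 288302.51.
Divide by N: 288302.51 / 44837 = 6.4300... → 6.43.

6.43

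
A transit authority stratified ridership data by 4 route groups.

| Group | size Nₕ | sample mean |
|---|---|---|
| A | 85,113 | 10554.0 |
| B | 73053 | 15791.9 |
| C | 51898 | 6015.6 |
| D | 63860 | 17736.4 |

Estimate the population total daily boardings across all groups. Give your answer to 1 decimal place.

A: 85113·10554.0 = 898282602
B: 73053·15791.9 = 1153645670.7
C: 51898·6015.6 = 312197608.8
D: 63860·17736.4 = 1132646504
τ̂ = Σ Nₕx̄ₕ = 3496772385.5.

3496772385.5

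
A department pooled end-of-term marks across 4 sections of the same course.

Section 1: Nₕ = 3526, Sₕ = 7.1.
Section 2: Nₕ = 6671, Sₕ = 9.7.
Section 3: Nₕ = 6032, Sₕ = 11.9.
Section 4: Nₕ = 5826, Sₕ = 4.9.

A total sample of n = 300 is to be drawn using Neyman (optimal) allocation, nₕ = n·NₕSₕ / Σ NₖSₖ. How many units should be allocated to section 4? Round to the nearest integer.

45

1: NₕSₕ = 3526·7.1 = 25034.6
2: NₕSₕ = 6671·9.7 = 64708.7
3: NₕSₕ = 6032·11.9 = 71780.8
4: NₕSₕ = 5826·4.9 = 28547.4
Σ NₕSₕ = 190071.5.
n_4 = 300·28547.4/190071.5 = 45.058... → 45.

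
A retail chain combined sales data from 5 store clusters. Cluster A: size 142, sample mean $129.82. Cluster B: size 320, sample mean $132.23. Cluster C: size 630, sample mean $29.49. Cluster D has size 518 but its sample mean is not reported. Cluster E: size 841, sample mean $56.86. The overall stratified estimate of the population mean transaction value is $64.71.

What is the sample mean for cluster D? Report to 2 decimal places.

60.73

Σ Nₕx̄ₕ = N·μ, so 518·x̄_D = 2451·64.71 − (142·129.82 + 320·132.23 + 630·29.49 + 841·56.86).
= 158604.21 − 127146 = 31458.21.
x̄_D = 31458.21 / 518 = 60.7301... → 60.73.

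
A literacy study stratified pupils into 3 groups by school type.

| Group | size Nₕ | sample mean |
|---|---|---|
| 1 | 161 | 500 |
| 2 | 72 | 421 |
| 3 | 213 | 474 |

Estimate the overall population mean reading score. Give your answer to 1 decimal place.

474.8

N = 161 + 72 + 213 = 446.
Overall mean = Σ (Nₕ/N)·x̄ₕ — weight by population share, not a simple average.
Σ Nₕx̄ₕ = 161·500 + 72·421 + 213·474 = 80500 + 30312 + 100962 = 211774.
Divide by N: 211774 / 446 = 474.830... → 474.8.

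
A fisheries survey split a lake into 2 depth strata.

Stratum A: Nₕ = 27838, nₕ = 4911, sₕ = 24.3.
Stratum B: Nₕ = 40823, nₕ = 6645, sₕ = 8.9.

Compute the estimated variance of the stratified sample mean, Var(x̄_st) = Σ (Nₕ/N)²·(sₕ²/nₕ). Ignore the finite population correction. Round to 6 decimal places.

N = 68661; Wₕ = Nₕ/N.
stratum A: (27838/68661)²·24.3²/4911 = 0.019765073
stratum B: (40823/68661)²·8.9²/6645 = 0.004213807
Sum = 0.023978880 → 0.023979.

0.023979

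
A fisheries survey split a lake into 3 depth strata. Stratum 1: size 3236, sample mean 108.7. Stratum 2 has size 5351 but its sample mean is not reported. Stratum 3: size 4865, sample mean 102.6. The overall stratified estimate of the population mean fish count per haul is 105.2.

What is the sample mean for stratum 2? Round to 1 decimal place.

N = 3236 + 5351 + 4865 = 13452.
Overall total = μ·N = 105.2·13452 = 1415150.4.
Subtract the known strata: 3236·108.7 + 4865·102.6 = 850902.2.
Remaining total for stratum 2: 1415150.4 − 850902.2 = 564248.2.
Divide by its size: 564248.2 / 5351 = 105.447... → 105.4.

105.4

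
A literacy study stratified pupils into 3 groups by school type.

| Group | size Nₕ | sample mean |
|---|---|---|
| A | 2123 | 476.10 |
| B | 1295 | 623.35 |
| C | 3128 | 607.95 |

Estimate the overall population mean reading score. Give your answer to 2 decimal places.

568.23

x̄_st = (Σ Nₕx̄ₕ) / (Σ Nₕ) = (2123·476.10 + 1295·623.35 + 3128·607.95) / 6546
= 3719666.15 / 6546 = 568.2350... → 568.23.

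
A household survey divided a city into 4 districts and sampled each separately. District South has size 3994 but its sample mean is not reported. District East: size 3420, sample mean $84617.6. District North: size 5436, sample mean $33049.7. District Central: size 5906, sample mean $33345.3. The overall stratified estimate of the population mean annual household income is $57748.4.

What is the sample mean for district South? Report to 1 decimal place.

Σ Nₕx̄ₕ = N·μ, so 3994·x̄_South = 18756·57748.4 − (3420·84617.6 + 5436·33049.7 + 5906·33345.3).
= 1083128990.4 − 665987703 = 417141287.4.
x̄_South = 417141287.4 / 3994 = 104441.985... → 104442.0.

104442.0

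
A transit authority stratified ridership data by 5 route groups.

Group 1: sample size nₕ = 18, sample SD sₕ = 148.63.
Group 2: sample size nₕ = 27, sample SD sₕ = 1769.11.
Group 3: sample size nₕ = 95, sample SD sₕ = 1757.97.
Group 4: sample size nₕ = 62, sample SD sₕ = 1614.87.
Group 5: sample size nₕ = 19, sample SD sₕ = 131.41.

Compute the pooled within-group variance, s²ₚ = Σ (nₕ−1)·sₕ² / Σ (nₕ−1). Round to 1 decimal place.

1: (18−1)·148.63² = 17·22090.8769 = 375544.9073
2: (27−1)·1769.11² = 26·3129750.1921 = 81373504.9946
3: (95−1)·1757.97² = 94·3090458.5209 = 290503100.9646
4: (62−1)·1614.87² = 61·2607805.1169 = 159076112.1309
5: (19−1)·131.41² = 18·17268.5881 = 310834.5858
Numerator = 531639097.5832; denominator = Σ(nₕ−1) = 216.
s²ₚ = 531639097.5832/216 = 2461292.118... → 2461292.1.

2461292.1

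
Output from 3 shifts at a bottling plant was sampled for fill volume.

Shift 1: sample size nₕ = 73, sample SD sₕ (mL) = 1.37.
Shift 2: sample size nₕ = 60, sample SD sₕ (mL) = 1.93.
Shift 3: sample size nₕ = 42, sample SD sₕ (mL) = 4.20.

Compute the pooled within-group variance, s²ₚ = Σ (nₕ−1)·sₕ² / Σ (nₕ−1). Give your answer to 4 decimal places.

1: (73−1)·1.37² = 72·1.8769 = 135.1368
2: (60−1)·1.93² = 59·3.7249 = 219.7691
3: (42−1)·4.20² = 41·17.64 = 723.24
Numerator = 1078.1459; denominator = Σ(nₕ−1) = 172.
s²ₚ = 1078.1459/172 = 6.268290... → 6.2683.

6.2683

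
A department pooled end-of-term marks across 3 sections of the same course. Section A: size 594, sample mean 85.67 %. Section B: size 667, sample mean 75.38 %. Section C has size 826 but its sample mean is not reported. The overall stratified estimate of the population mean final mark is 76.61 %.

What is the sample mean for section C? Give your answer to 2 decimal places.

N = 594 + 667 + 826 = 2087.
Overall total = μ·N = 76.61·2087 = 159885.07.
Subtract the known strata: 594·85.67 + 667·75.38 = 101166.44.
Remaining total for section C: 159885.07 − 101166.44 = 58718.63.
Divide by its size: 58718.63 / 826 = 71.0879... → 71.09.

71.09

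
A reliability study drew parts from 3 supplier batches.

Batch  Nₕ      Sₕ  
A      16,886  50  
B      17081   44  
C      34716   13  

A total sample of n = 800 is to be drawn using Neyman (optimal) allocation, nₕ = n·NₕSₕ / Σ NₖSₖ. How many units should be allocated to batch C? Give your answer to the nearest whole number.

176

A: NₕSₕ = 16886·50 = 844300
B: NₕSₕ = 17081·44 = 751564
C: NₕSₕ = 34716·13 = 451308
Σ NₕSₕ = 2047172.
n_C = 800·451308/2047172 = 176.363... → 176.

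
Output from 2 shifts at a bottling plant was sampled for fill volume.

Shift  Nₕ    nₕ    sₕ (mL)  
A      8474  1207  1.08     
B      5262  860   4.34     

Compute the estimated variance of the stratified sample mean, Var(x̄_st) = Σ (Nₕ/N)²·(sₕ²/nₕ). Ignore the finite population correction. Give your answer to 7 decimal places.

0.0035819

N = 13736; Wₕ = Nₕ/N.
shift A: (8474/13736)²·1.08²/1207 = 0.0003677872
shift B: (5262/13736)²·4.34²/860 = 0.0032141203
Sum = 0.0035819075 → 0.0035819.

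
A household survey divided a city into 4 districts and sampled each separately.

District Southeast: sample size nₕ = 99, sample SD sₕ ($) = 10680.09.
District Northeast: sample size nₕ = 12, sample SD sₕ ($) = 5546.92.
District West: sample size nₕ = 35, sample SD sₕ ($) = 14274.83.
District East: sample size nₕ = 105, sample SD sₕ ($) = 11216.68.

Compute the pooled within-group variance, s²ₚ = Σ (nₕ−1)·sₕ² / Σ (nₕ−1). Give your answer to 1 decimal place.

127650234.9

Degrees of freedom: 98 + 11 + 34 + 104 = 247.
Σ(nₕ−1)sₕ² = 98·114064322.4081 + 11·30768321.4864 + 34·203770771.5289 + 104·125813910.2224 = 31529608027.4564.
s²ₚ = 31529608027.4564 / 247 = 127650234.929... → 127650234.9.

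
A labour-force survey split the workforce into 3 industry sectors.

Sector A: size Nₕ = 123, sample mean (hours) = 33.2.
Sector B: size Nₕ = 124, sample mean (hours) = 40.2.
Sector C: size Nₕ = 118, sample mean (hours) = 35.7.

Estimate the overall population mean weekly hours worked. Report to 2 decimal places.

x̄_st = (Σ Nₕx̄ₕ) / (Σ Nₕ) = (123·33.2 + 124·40.2 + 118·35.7) / 365
= 13281 / 365 = 36.3863... → 36.39.

36.39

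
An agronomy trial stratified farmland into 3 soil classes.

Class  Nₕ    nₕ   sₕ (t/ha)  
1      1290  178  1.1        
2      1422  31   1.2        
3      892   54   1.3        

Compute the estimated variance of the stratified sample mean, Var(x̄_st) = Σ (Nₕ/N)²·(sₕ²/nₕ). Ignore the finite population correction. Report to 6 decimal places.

N = 3604. Term for each stratum: Wₕ²sₕ²/nₕ.
Var(x̄_st) = 0.000870914 + 0.007231534 + 0.001917137 = 0.010019585 → 0.010020.

0.010020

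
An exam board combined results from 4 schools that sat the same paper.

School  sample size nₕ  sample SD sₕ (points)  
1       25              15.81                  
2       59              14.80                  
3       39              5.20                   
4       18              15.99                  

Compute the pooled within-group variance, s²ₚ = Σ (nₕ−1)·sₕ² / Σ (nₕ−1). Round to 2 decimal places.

175.75

Degrees of freedom: 24 + 58 + 38 + 17 = 137.
Σ(nₕ−1)sₕ² = 24·249.9561 + 58·219.04 + 38·27.04 + 17·255.6801 = 24077.3481.
s²ₚ = 24077.3481 / 137 = 175.7471... → 175.75.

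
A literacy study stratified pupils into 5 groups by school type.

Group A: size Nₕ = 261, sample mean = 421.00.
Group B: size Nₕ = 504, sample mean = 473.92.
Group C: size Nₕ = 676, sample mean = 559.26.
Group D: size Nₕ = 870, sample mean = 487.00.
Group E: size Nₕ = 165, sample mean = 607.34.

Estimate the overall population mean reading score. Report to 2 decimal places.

N = 2476; weights Wₕ = Nₕ/N = (0.1054, 0.2036, 0.2730, 0.3514, 0.0666).
x̄_st = Σ Wₕ·x̄ₕ = 0.1054·421.00 + 0.2036·473.92 + 0.2730·559.26 + 0.3514·487.00 + 0.0666·607.34 ≈ 505.1282...
→ 505.13.

505.13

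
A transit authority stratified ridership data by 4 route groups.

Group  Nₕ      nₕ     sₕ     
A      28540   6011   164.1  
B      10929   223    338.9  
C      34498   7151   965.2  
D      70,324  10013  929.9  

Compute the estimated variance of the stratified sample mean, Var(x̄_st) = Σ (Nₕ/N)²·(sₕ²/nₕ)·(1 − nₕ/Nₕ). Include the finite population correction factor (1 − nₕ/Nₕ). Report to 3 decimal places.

26.529

N = 144291. Term for each stratum: Wₕ²sₕ²/nₕ·(1−nₕ/Nₕ).
Var(x̄_st) = 0.138353 + 2.894459 + 5.903274 + 17.592594 = 26.528681 → 26.529.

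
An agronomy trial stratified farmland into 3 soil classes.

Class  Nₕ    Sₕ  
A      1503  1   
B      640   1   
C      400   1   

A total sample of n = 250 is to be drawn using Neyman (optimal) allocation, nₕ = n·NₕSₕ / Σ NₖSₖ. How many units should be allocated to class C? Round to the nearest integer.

Σ NₕSₕ = 1503·1 + 640·1 + 400·1 = 2543.
Share for C: 400/2543 = 0.15729.
n_C = 250 × 0.15729 = 39.324... → 39.

39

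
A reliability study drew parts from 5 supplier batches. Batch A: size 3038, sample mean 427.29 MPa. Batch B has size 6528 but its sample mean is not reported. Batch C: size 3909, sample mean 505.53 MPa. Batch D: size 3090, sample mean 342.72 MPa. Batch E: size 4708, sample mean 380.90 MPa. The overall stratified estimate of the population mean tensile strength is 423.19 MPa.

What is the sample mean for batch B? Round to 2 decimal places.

N = 3038 + 6528 + 3909 + 3090 + 4708 = 21273.
Overall total = μ·N = 423.19·21273 = 9002520.87.
Subtract the known strata: 3038·427.29 + 3909·505.53 + 3090·342.72 + 4708·380.90 = 6126505.79.
Remaining total for batch B: 9002520.87 − 6126505.79 = 2876015.08.
Divide by its size: 2876015.08 / 6528 = 440.5660... → 440.57.

440.57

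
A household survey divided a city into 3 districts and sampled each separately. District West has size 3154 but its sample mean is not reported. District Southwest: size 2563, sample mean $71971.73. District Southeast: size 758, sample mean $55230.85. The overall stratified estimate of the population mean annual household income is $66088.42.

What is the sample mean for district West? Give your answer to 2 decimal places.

N = 3154 + 2563 + 758 = 6475.
Overall total = μ·N = 66088.42·6475 = 427922519.5.
Subtract the known strata: 2563·71971.73 + 758·55230.85 = 226328528.29.
Remaining total for district West: 427922519.5 − 226328528.29 = 201593991.21.
Divide by its size: 201593991.21 / 3154 = 63916.9281... → 63916.93.

63916.93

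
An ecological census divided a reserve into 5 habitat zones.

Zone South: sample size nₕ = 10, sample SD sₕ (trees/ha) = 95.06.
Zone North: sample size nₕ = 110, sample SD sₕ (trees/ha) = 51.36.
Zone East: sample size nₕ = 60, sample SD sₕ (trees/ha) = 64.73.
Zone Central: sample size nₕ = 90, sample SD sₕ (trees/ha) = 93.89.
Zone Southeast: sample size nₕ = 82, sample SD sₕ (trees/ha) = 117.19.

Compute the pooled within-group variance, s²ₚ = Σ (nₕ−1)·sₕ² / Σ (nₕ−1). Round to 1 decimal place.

7242.2

South: (10−1)·95.06² = 9·9036.4036 = 81327.6324
North: (110−1)·51.36² = 109·2637.8496 = 287525.6064
East: (60−1)·64.73² = 59·4189.9729 = 247208.4011
Central: (90−1)·93.89² = 89·8815.3321 = 784564.5569
Southeast: (82−1)·117.19² = 81·13733.4961 = 1112413.1841
Numerator = 2513039.3809; denominator = Σ(nₕ−1) = 347.
s²ₚ = 2513039.3809/347 = 7242.188... → 7242.2.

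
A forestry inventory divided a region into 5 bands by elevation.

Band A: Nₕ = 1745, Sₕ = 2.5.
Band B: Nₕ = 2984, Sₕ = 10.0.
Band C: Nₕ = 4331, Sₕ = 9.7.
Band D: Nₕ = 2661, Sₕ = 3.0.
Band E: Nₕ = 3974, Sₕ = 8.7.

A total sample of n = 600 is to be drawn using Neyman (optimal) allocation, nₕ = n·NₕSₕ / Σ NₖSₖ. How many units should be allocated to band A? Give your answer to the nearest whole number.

A: NₕSₕ = 1745·2.5 = 4362.5
B: NₕSₕ = 2984·10.0 = 29840
C: NₕSₕ = 4331·9.7 = 42010.7
D: NₕSₕ = 2661·3.0 = 7983
E: NₕSₕ = 3974·8.7 = 34573.8
Σ NₕSₕ = 118770.
n_A = 600·4362.5/118770 = 22.038... → 22.

22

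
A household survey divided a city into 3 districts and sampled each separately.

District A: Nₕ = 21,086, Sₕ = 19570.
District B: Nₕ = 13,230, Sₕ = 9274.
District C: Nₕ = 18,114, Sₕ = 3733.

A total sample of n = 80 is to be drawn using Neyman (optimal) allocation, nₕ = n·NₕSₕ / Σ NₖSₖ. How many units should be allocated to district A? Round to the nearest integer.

A: NₕSₕ = 21086·19570 = 412653020
B: NₕSₕ = 13230·9274 = 122695020
C: NₕSₕ = 18114·3733 = 67619562
Σ NₕSₕ = 602967602.
n_A = 80·412653020/602967602 = 54.750... → 55.

55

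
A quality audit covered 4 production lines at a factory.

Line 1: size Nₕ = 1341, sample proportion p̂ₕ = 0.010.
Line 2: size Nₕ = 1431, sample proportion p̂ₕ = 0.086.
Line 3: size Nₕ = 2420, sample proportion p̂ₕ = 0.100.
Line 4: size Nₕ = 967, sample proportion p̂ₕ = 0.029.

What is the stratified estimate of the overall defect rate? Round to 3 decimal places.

0.066

N = 1341 + 1431 + 2420 + 967 = 6159.
Overall proportion = Σ (Nₕ/N)·p̂ₕ.
Σ Nₕp̂ₕ = 13.41 + 123.066 + 242 + 28.043 = 406.519.
406.519 / 6159 = 0.06600... → 0.066.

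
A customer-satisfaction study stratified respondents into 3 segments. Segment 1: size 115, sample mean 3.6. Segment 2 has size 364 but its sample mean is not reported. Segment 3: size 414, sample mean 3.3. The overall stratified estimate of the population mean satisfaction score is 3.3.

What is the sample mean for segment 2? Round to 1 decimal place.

3.2

Σ Nₕx̄ₕ = N·μ, so 364·x̄_2 = 893·3.3 − (115·3.6 + 414·3.3).
= 2946.9 − 1780.2 = 1166.7.
x̄_2 = 1166.7 / 364 = 3.205... → 3.2.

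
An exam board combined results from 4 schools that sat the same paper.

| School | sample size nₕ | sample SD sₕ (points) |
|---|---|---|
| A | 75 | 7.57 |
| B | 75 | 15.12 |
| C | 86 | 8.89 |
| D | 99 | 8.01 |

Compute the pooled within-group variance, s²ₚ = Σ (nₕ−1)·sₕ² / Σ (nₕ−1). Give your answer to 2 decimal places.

Degrees of freedom: 74 + 74 + 85 + 98 = 331.
Σ(nₕ−1)sₕ² = 74·57.3049 + 74·228.6144 + 85·79.0321 + 98·64.1601 = 34163.4465.
s²ₚ = 34163.4465 / 331 = 103.2128... → 103.21.

103.21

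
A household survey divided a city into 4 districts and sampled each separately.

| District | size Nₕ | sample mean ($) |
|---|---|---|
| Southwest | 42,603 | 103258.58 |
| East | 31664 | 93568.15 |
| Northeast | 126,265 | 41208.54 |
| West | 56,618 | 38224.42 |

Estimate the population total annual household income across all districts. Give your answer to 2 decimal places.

Population total = Σ Nₕ·x̄ₕ (each stratum's size times its mean).
42603·103258.58 + 31664·93568.15 + 126265·41208.54 + 56618·38224.42 = 4399125283.74 + 2962741901.6 + 5203196303.1 + 2164190211.56 = 14729253700.00.

14729253700.00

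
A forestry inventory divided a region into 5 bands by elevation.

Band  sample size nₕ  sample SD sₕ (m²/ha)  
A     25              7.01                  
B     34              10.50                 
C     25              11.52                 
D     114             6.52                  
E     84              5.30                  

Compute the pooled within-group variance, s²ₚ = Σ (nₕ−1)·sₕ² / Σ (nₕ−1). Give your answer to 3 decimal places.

54.649

A: (25−1)·7.01² = 24·49.1401 = 1179.3624
B: (34−1)·10.50² = 33·110.25 = 3638.25
C: (25−1)·11.52² = 24·132.7104 = 3185.0496
D: (114−1)·6.52² = 113·42.5104 = 4803.6752
E: (84−1)·5.30² = 83·28.09 = 2331.47
Numerator = 15137.8072; denominator = Σ(nₕ−1) = 277.
s²ₚ = 15137.8072/277 = 54.64912... → 54.649.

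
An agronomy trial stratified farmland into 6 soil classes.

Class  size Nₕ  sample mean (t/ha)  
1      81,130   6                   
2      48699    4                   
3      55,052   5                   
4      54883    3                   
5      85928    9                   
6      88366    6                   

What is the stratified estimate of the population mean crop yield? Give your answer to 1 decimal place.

5.9

x̄_st = (Σ Nₕx̄ₕ) / (Σ Nₕ) = (81130·6 + 48699·4 + 55052·5 + 54883·3 + 85928·9 + 88366·6) / 414058
= 2425033 / 414058 = 5.857... → 5.9.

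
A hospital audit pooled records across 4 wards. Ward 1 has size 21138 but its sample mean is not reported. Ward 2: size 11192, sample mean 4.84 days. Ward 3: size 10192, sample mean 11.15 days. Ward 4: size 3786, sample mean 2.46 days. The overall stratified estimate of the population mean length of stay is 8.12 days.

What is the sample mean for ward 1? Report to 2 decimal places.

N = 21138 + 11192 + 10192 + 3786 = 46308.
Overall total = μ·N = 8.12·46308 = 376020.96.
Subtract the known strata: 11192·4.84 + 10192·11.15 + 3786·2.46 = 177123.64.
Remaining total for ward 1: 376020.96 − 177123.64 = 198897.32.
Divide by its size: 198897.32 / 21138 = 9.4095... → 9.41.

9.41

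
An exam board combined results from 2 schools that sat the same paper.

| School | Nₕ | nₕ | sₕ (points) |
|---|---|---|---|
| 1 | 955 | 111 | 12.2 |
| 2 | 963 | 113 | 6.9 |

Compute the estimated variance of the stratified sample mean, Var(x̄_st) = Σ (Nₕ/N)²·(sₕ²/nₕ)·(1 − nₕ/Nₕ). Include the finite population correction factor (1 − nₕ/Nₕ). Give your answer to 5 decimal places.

0.38754

N = 1918; Wₕ = Nₕ/N.
school 1: (955/1918)²·12.2²/111·(1 − 111/955) = 0.29379561
school 2: (963/1918)²·6.9²/113·(1 − 113/963) = 0.09374924
Sum = 0.38754484 → 0.38754.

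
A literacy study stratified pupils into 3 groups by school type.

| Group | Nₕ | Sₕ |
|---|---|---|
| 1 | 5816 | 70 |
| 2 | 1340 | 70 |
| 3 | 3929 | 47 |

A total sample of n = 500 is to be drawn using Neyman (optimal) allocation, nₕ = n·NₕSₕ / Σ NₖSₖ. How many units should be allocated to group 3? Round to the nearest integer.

1: NₕSₕ = 5816·70 = 407120
2: NₕSₕ = 1340·70 = 93800
3: NₕSₕ = 3929·47 = 184663
Σ NₕSₕ = 685583.
n_3 = 500·184663/685583 = 134.676... → 135.

135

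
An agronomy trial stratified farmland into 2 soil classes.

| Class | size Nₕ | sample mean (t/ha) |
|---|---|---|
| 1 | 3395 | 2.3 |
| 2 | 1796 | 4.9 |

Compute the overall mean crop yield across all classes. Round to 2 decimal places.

3.20

N = 5191; weights Wₕ = Nₕ/N = (0.6540, 0.3460).
x̄_st = Σ Wₕ·x̄ₕ = 0.6540·2.3 + 0.3460·4.9 ≈ 3.1996...
→ 3.20.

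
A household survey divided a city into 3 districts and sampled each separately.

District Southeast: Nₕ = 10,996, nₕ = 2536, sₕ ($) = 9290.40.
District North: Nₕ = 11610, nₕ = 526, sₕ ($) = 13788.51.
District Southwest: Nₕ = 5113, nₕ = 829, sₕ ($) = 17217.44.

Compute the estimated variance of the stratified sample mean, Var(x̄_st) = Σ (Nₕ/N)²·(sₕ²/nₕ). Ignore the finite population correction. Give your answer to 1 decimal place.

80932.9

N = 27719. Term for each stratum: Wₕ²sₕ²/nₕ.
Var(x̄_st) = 5355.9180 + 63410.0733 + 12166.8763 = 80932.8677 → 80932.9.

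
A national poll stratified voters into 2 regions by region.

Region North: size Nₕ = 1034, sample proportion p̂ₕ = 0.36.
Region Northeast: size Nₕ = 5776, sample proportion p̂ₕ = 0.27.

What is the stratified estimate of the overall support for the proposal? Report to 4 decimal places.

Wₕ = Nₕ/N with N = 6810: 0.1518, 0.8482.
p̂_st = 0.1518·0.36 + 0.8482·0.27 ≈ 0.283665... → 0.2837.

0.2837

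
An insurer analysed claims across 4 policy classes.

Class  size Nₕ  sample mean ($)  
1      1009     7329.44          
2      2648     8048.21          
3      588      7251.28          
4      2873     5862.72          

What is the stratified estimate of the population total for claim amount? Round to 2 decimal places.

49814412.24

Estimate total by summing Nₕ·x̄ₕ over strata.
1009·7329.44 + 2648·8048.21 + 588·7251.28 + 2873·5862.72 = 7395404.96 + 21311660.08 + 4263752.64 + 16843594.56 = 49814412.24.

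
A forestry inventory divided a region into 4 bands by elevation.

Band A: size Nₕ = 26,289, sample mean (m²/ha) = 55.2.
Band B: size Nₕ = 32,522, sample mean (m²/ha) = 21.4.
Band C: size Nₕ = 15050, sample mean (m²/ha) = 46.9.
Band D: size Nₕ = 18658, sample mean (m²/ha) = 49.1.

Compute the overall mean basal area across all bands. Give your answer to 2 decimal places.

x̄_st = (Σ Nₕx̄ₕ) / (Σ Nₕ) = (26289·55.2 + 32522·21.4 + 15050·46.9 + 18658·49.1) / 92519
= 3769076.4 / 92519 = 40.7384... → 40.74.

40.74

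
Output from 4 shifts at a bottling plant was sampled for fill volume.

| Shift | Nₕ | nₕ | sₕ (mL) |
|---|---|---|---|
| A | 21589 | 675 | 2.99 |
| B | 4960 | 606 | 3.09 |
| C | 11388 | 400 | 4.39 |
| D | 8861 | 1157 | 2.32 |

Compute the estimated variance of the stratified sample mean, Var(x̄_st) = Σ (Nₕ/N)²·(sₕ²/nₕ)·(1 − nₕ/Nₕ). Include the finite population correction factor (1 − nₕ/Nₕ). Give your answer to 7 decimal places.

N = 46798. Term for each stratum: Wₕ²sₕ²/nₕ·(1−nₕ/Nₕ).
Var(x̄_st) = 0.0027305721 + 0.0001553674 + 0.0027528375 + 0.0001450064 = 0.0057837833 → 0.0057838.

0.0057838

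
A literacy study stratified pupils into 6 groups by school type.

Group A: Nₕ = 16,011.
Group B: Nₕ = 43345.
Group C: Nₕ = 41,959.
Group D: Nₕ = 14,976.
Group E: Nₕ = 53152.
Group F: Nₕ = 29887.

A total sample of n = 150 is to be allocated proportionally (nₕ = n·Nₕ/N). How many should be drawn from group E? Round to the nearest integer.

Share of group E = 53152/199330 = 0.26665.
Allocate 150 × 0.26665 = 39.998... → 40.

40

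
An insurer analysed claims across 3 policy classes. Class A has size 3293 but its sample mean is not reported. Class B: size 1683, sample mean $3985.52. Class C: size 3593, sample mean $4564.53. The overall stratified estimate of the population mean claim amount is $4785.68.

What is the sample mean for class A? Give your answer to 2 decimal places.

Σ Nₕx̄ₕ = N·μ, so 3293·x̄_A = 8569·4785.68 − (1683·3985.52 + 3593·4564.53).
= 41008491.92 − 23107986.45 = 17900505.47.
x̄_A = 17900505.47 / 3293 = 5435.9263... → 5435.93.

5435.93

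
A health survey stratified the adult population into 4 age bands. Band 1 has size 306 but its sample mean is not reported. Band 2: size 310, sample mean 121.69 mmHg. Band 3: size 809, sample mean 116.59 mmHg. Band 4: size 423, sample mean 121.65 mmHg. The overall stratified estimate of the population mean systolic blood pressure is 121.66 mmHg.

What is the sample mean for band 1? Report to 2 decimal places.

N = 306 + 310 + 809 + 423 = 1848.
Overall total = μ·N = 121.66·1848 = 224827.68.
Subtract the known strata: 310·121.69 + 809·116.59 + 423·121.65 = 183503.16.
Remaining total for band 1: 224827.68 − 183503.16 = 41324.52.
Divide by its size: 41324.52 / 306 = 135.0475... → 135.05.

135.05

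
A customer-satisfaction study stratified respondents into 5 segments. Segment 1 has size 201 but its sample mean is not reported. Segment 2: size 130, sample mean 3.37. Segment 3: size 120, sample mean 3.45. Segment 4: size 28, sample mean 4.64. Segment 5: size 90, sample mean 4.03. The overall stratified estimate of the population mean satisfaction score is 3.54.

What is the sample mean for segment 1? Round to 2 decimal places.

3.33

N = 201 + 130 + 120 + 28 + 90 = 569.
Overall total = μ·N = 3.54·569 = 2014.26.
Subtract the known strata: 130·3.37 + 120·3.45 + 28·4.64 + 90·4.03 = 1344.72.
Remaining total for segment 1: 2014.26 − 1344.72 = 669.54.
Divide by its size: 669.54 / 201 = 3.3310... → 3.33.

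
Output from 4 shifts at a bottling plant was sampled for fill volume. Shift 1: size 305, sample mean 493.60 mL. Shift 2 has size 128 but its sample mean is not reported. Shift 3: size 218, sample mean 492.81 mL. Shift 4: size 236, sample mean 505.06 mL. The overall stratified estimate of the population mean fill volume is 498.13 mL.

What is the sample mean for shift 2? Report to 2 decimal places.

N = 305 + 128 + 218 + 236 = 887.
Overall total = μ·N = 498.13·887 = 441841.31.
Subtract the known strata: 305·493.60 + 218·492.81 + 236·505.06 = 377174.74.
Remaining total for shift 2: 441841.31 − 377174.74 = 64666.57.
Divide by its size: 64666.57 / 128 = 505.2076... → 505.21.

505.21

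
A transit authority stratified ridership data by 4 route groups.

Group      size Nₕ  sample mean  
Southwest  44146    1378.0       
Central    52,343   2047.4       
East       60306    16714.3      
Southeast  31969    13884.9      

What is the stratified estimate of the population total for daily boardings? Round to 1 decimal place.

Population total = Σ Nₕ·x̄ₕ (each stratum's size times its mean).
44146·1378.0 + 52343·2047.4 + 60306·16714.3 + 31969·13884.9 = 60833188 + 107167058.2 + 1007972575.8 + 443886368.1 = 1619859190.1.

1619859190.1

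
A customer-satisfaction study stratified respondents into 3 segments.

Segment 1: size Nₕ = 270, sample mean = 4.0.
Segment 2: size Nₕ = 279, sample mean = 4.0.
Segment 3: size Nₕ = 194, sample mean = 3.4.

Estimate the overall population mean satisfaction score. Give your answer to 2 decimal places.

N = 270 + 279 + 194 = 743.
Weight each subgroup mean by Nₕ/N and sum.
Σ Nₕx̄ₕ = 270·4.0 + 279·4.0 + 194·3.4 = 1080 + 1116 + 659.6 = 2855.6.
Divide by N: 2855.6 / 743 = 3.8433... → 3.84.

3.84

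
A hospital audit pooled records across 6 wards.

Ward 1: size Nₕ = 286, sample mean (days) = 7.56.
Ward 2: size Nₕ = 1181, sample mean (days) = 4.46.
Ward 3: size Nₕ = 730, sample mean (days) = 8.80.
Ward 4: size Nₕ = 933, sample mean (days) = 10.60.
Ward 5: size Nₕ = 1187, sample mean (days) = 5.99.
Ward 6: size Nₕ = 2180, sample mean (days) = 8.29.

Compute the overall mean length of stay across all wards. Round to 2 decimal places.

N = 6497; weights Wₕ = Nₕ/N = (0.0440, 0.1818, 0.1124, 0.1436, 0.1827, 0.3355).
x̄_st = Σ Wₕ·x̄ₕ = 0.0440·7.56 + 0.1818·4.46 + 0.1124·8.80 + 0.1436·10.60 + 0.1827·5.99 + 0.3355·8.29 ≈ 7.5305...
→ 7.53.

7.53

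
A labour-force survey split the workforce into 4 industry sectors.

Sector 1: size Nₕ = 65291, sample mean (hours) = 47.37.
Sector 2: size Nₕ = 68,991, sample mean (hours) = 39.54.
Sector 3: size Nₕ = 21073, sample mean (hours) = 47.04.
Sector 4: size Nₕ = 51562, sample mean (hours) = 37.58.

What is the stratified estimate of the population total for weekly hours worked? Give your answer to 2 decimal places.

1: 65291·47.37 = 3092834.67
2: 68991·39.54 = 2727904.14
3: 21073·47.04 = 991273.92
4: 51562·37.58 = 1937699.96
τ̂ = Σ Nₕx̄ₕ = 8749712.69.

8749712.69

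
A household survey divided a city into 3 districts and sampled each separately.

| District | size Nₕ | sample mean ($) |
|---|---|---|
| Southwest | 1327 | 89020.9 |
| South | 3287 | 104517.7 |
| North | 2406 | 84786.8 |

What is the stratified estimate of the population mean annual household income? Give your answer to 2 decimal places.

x̄_st = (Σ Nₕx̄ₕ) / (Σ Nₕ) = (1327·89020.9 + 3287·104517.7 + 2406·84786.8) / 7020
= 665677455 / 7020 = 94825.8483... → 94825.85.

94825.85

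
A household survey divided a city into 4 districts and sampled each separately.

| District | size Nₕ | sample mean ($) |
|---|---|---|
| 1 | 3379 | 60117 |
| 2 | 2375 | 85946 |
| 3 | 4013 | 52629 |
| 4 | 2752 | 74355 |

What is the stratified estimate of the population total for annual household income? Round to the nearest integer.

Population total = Σ Nₕ·x̄ₕ (each stratum's size times its mean).
3379·60117 + 2375·85946 + 4013·52629 + 2752·74355 = 203135343 + 204121750 + 211200177 + 204624960 = 823082230.

823082230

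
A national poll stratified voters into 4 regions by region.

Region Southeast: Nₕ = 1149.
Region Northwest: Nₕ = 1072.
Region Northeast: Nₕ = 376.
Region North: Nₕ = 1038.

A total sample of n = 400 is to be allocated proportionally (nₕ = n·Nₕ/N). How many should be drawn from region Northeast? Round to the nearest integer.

41

Share of region Northeast = 376/3635 = 0.10344.
Allocate 400 × 0.10344 = 41.376... → 41.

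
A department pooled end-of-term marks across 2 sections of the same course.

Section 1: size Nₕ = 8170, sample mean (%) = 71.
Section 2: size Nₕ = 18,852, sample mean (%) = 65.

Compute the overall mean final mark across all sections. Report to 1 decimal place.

x̄_st = (Σ Nₕx̄ₕ) / (Σ Nₕ) = (8170·71 + 18852·65) / 27022
= 1805450 / 27022 = 66.814... → 66.8.

66.8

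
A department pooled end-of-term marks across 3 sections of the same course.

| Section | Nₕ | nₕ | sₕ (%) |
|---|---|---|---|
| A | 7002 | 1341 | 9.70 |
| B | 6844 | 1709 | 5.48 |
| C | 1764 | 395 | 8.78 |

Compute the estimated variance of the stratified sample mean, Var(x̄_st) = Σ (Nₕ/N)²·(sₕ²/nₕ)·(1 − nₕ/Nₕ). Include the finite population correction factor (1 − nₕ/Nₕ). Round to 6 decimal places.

0.015882

N = 15610; Wₕ = Nₕ/N.
section A: (7002/15610)²·9.70²/1341·(1 − 1341/7002) = 0.011413639
section B: (6844/15610)²·5.48²/1709·(1 − 1709/6844) = 0.002534333
section C: (1764/15610)²·8.78²/395·(1 − 395/1764) = 0.001934141
Sum = 0.015882114 → 0.015882.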